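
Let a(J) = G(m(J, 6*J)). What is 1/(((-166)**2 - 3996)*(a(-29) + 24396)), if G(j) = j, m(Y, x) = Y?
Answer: 1/574086520 ≈ 1.7419e-9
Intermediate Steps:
a(J) = J
1/(((-166)**2 - 3996)*(a(-29) + 24396)) = 1/(((-166)**2 - 3996)*(-29 + 24396)) = 1/((27556 - 3996)*24367) = 1/(23560*24367) = 1/574086520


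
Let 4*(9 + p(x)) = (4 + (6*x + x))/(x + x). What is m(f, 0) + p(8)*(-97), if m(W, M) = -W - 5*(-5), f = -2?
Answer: 12945/16 ≈ 809.06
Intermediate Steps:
m(W, M) = 25 - W (m(W, M) = -W + 25 = 25 - W)
p(x) = -9 + (4 + 7*x)/(8*x) (p(x) = -9 + ((4 + (6*x + x))/(x + x))/4 = -9 + ((4 + 7*x)/((2*x)))/4 = -9 + ((4 + 7*x)*(1/(2*x)))/4 = -9 + ((4 + 7*x)/(2*x))/4 = -9 + (4 + 7*x)/(8*x))
m(f, 0) + p(8)*(-97) = (25 - 1*(-2)) + ((⅛)*(4 - 65*8)/8)*(-97) = (25 + 2) + ((⅛)*(⅛)*(4 - 520))*(-97) = 27 + ((⅛)*(⅛)*(-516))*(-97) = 27 - 129/16*(-97) = 27 + 12513/16 = 12945/16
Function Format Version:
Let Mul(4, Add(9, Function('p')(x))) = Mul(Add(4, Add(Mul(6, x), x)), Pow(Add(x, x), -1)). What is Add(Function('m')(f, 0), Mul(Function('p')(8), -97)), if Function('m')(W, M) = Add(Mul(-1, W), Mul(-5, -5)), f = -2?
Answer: Rational(12945, 16) ≈ 809.06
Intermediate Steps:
Function('m')(W, M) = Add(25, Mul(-1, W)) (Function('m')(W, M) = Add(Mul(-1, W), 25) = Add(25, Mul(-1, W)))
Function('p')(x) = Add(-9, Mul(Rational(1, 8), Pow(x, -1), Add(4, Mul(7, x)))) (Function('p')(x) = Add(-9, Mul(Rational(1, 4), Mul(Add(4, Add(Mul(6, x), x)), Pow(Add(x, x), -1)))) = Add(-9, Mul(Rational(1, 4), Mul(Add(4, Mul(7, x)), Pow(Mul(2, x), -1)))) = Add(-9, Mul(Rational(1, 4), Mul(Add(4, Mul(7, x)), Mul(Rational(1, 2), Pow(x, -1))))) = Add(-9, Mul(Rational(1, 4), Mul(Rational(1, 2), Pow(x, -1), Add(4, Mul(7, x))))) = Add(-9, Mul(Rational(1, 8), Pow(x, -1), Add(4, Mul(7, x)))))
Add(Function('m')(f, 0), Mul(Function('p')(8), -97)) = Add(Add(25, Mul(-1, -2)), Mul(Mul(Rational(1, 8), Pow(8, -1), Add(4, Mul(-65, 8))), -97)) = Add(Add(25, 2), Mul(Mul(Rational(1, 8), Rational(1, 8), Add(4, -520)), -97)) = Add(27, Mul(Mul(Rational(1, 8), Rational(1, 8), -516), -97)) = Add(27, Mul(Rational(-129, 16), -97)) = Add(27, Rational(12513, 16)) = Rational(12945, 16)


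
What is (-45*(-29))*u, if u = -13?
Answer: -16965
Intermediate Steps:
(-45*(-29))*u = -45*(-29)*(-13) = 1305*(-13) = -16965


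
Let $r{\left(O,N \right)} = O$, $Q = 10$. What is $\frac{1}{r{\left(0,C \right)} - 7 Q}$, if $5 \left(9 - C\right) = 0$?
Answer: $- \frac{1}{70} \approx -0.014286$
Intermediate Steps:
$C = 9$ ($C = 9 - 0 = 9 + 0 = 9$)
$\frac{1}{r{\left(0,C \right)} - 7 Q} = \frac{1}{0 - 70} = \frac{1}{-70} = - \frac{1}{70}$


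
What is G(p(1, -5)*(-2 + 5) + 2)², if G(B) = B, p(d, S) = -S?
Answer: 289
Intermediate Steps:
G(p(1, -5)*(-2 + 5) + 2)² = ((-1*(-5))*(-2 + 5) + 2)² = (5*3 + 2)² = (15 + 2)² = 17² = 289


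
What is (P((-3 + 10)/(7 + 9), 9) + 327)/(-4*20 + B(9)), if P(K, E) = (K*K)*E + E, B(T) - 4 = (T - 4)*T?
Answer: -86457/7936 ≈ -10.894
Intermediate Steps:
B(T) = 4 + T*(-4 + T) (B(T) = 4 + (T - 4)*T = 4 + (-4 + T)*T = 4 + T*(-4 + T))
P(K, E) = E + E*K² (P(K, E) = K²*E + E = E*K² + E = E + E*K²)
(P((-3 + 10)/(7 + 9), 9) + 327)/(-4*20 + B(9)) = (9*(1 + ((-3 + 10)/(7 + 9))²) + 327)/(-4*20 + (4 + 9² - 4*9)) = (9*(1 + (7/16)²) + 327)/(-80 + (4 + 81 - 36)) = (9*(1 + (7*(1/16))²) + 327)/(-80 + 49) = (9*(1 + (7/16)²) + 327)/(-31) = (9*(1 + 49/256) + 327)*(-1/31) = (9*(305/256) + 327)*(-1/31) = (2745/256 + 327)*(-1/31) = (86457/256)*(-1/31) = -86457/7936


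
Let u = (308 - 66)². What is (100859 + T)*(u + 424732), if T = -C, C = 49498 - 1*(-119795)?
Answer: -33073878464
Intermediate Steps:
C = 169293 (C = 49498 + 119795 = 169293)
T = -169293 (T = -1*169293 = -169293)
u = 58564 (u = 242² = 58564)
(100859 + T)*(u + 424732) = (100859 - 169293)*(58564 + 424732) = -68434*483296 = -33073878464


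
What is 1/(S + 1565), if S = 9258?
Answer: 1/10823 ≈ 9.2396e-5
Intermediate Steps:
1/(S + 1565) = 1/(9258 + 1565) = 1/10823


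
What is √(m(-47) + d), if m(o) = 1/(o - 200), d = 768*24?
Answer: √1124517641/247 ≈ 135.76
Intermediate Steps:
d = 18432
m(o) = 1/(-200 + o)
√(m(-47) + d) = √(1/(-200 - 47) + 18432) = √(1/(-247) + 18432) = √(-1/247 + 18432) = √(4552703/247) = √1124517641/247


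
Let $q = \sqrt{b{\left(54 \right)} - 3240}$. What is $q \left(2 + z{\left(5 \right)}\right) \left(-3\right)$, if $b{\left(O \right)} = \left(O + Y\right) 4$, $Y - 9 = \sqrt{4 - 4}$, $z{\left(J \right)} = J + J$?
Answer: $- 216 i \sqrt{83} \approx - 1967.9 i$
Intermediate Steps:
$z{\left(J \right)} = 2 J$
$Y = 9$ ($Y = 9 + \sqrt{4 - 4} = 9 + \sqrt{0} = 9 + 0 = 9$)
$b{\left(O \right)} = 36 + 4 O$ ($b{\left(O \right)} = \left(O + 9\right) 4 = \left(9 + O\right) 4 = 36 + 4 O$)
$q = 6 i \sqrt{83}$ ($q = \sqrt{\left(36 + 4 \cdot 54\right) - 3240} = \sqrt{\left(36 + 216\right) - 3240} = \sqrt{252 - 3240} = \sqrt{-2988} = 6 i \sqrt{83} \approx 54.663 i$)
$q \left(2 + z{\left(5 \right)}\right) \left(-3\right) = 6 i \sqrt{83} \left(2 + 2 \cdot 5\right) \left(-3\right) = 6 i \sqrt{83} \left(2 + 10\right) \left(-3\right) = 6 i \sqrt{83} \cdot 12 \left(-3\right) = 6 i \sqrt{83} \left(-36\right) = - 216 i \sqrt{83}$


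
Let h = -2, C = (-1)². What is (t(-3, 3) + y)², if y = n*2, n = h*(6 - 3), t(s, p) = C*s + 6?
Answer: 81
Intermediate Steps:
C = 1
t(s, p) = 6 + s (t(s, p) = 1*s + 6 = s + 6 = 6 + s)
n = -6 (n = -2*(6 - 3) = -2*3 = -6)
y = -12 (y = -6*2 = -12)
(t(-3, 3) + y)² = ((6 - 3) - 12)² = (3 - 12)² = (-9)² = 81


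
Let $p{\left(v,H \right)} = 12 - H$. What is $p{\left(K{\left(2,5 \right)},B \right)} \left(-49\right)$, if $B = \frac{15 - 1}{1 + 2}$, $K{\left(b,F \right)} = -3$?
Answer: $- \frac{1078}{3} \approx -359.33$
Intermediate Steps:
$B = \frac{14}{3} \approx 4.6667$
$p{\left(K{\left(2,5 \right)},B \right)} \left(-49\right) = \left(12 - \frac{14}{3}\right) \left(-49\right) = \frac{22}{3} \left(-49\right) = - \frac{1078}{3}$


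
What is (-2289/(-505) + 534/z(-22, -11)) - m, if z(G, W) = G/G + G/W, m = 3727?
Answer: -1789956/505 ≈ -3544.5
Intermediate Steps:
z(G, W) = 1 + G/W
(-2289/(-505) + 534/z(-22, -11)) - m = (-2289/(-505) + 534/(((-22 - 11)/(-11)))) - 1*3727 = (-2289*(-1/505) + 534/((-1/11*(-33)))) - 3727 = (2289/505 + 534/3) - 3727 = (2289/505 + 534*(1/3)) - 3727 = (2289/505 + 178) - 3727 = 92179/505 - 3727 = -1789956/505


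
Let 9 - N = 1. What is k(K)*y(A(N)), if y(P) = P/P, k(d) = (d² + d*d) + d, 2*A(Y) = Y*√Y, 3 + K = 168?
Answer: 54615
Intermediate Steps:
N = 8 (N = 9 - 1*1 = 9 - 1 = 8)
K = 165 (K = -3 + 168 = 165)
A(Y) = Y^(3/2)/2 (A(Y) = (Y*√Y)/2 = Y^(3/2)/2)
k(d) = d + 2*d² (k(d) = (d² + d²) + d = 2*d² + d = d + 2*d²)
y(P) = 1
k(K)*y(A(N)) = (165*(1 + 2*165))*1 = (165*(1 + 330))*1 = (165*331)*1 = 54615*1 = 54615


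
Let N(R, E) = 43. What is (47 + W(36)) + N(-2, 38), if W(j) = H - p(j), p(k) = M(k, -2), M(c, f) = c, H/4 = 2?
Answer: 62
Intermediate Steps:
H = 8 (H = 4*2 = 8)
p(k) = k
W(j) = 8 - j
(47 + W(36)) + N(-2, 38) = (47 + (8 - 1*36)) + 43 = (47 + (8 - 36)) + 43 = (47 - 28) + 43 = 19 + 43 = 62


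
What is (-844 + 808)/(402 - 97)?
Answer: -36/305 ≈ -0.11803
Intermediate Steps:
(-844 + 808)/(402 - 97) = -36/305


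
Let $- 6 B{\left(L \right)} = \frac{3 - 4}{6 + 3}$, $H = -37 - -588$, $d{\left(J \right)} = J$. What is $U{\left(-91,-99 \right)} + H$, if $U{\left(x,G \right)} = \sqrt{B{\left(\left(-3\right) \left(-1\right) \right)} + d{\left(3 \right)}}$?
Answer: $551 + \frac{\sqrt{978}}{18} \approx 552.74$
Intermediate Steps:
$H = 551$ ($H = -37 + 588 = 551$)
$B{\left(L \right)} = \frac{1}{54}$ ($B{\left(L \right)} = - \frac{\left(3 - 4\right) \frac{1}{6 + 3}}{6} = - \frac{\left(-1\right) \frac{1}{9}}{6} = \left(- \frac{1}{6}\right) \left(- \frac{1}{9}\right) = \frac{1}{54}$)
$U{\left(x,G \right)} = \frac{\sqrt{978}}{18}$ ($U{\left(x,G \right)} = \sqrt{\frac{1}{54} + 3} = \sqrt{\frac{163}{54}} = \frac{\sqrt{978}}{18}$)
$U{\left(-91,-99 \right)} + H = \frac{\sqrt{978}}{18} + 551 = 551 + \frac{\sqrt{978}}{18}$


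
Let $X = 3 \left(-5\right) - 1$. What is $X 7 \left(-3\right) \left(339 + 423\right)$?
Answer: $256032$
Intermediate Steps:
$X = -16$ ($X = -15 - 1 = -16$)
$X 7 \left(-3\right) \left(339 + 423\right) = \left(-16\right) 7 \left(-3\right) \left(339 + 423\right) = \left(-112\right) \left(-3\right) 762 = 336 \cdot 762 = 256032$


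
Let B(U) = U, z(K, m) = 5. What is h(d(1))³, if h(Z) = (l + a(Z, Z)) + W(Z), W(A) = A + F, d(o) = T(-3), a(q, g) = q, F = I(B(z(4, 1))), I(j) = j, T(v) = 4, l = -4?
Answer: 729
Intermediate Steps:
F = 5
d(o) = 4
W(A) = 5 + A (W(A) = A + 5 = 5 + A)
h(Z) = 1 + 2*Z (h(Z) = (-4 + Z) + (5 + Z) = 1 + 2*Z)
h(d(1))³ = (1 + 2*4)³ = (1 + 8)³ = 9³ = 729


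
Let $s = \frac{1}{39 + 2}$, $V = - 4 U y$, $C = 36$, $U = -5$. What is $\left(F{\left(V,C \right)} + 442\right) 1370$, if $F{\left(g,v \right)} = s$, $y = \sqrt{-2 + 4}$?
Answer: $\frac{24828510}{41} \approx 6.0557 \cdot 10^{5}$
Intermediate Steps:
$y = \sqrt{2} \approx 1.4142$
$V = 20 \sqrt{2}$ ($V = \left(-4\right) \left(-5\right) \sqrt{2} = 20 \sqrt{2} \approx 28.284$)
$s = \frac{1}{41} \approx 0.02439$
$F{\left(g,v \right)} = \frac{1}{41}$
$\left(F{\left(V,C \right)} + 442\right) 1370 = \left(\frac{1}{41} + 442\right) 1370 = \frac{18123}{41} \cdot 1370 = \frac{24828510}{41}$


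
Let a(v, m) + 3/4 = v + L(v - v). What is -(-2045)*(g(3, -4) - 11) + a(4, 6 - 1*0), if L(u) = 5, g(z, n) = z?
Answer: -65407/4 ≈ -16352.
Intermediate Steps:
a(v, m) = 17/4 + v (a(v, m) = -¾ + (v + 5) = -¾ + (5 + v) = 17/4 + v)
-(-2045)*(g(3, -4) - 11) + a(4, 6 - 1*0) = -(-2045)*(3 - 11) + (17/4 + 4) = -(-2045)*(-8) + 33/4 = -409*40 + 33/4 = -16360 + 33/4 = -65407/4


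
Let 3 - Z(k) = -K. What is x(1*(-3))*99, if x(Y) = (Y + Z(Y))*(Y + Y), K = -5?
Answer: 2970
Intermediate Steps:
Z(k) = -2 (Z(k) = 3 - (-1)*(-5) = 3 - 1*5 = 3 - 5 = -2)
x(Y) = 2*Y*(-2 + Y) (x(Y) = (Y - 2)*(Y + Y) = (-2 + Y)*(2*Y) = 2*Y*(-2 + Y))
x(1*(-3))*99 = (2*(1*(-3))*(-2 + 1*(-3)))*99 = (2*(-3)*(-2 - 3))*99 = (2*(-3)*(-5))*99 = 30*99 = 2970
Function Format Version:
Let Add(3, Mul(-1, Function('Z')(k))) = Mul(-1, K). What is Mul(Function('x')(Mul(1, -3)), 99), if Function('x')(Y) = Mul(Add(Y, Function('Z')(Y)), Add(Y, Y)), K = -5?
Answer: 2970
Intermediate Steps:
Function('Z')(k) = -2 (Function('Z')(k) = Add(3, Mul(-1, Mul(-1, -5))) = Add(3, Mul(-1, 5)) = Add(3, -5) = -2)
Function('x')(Y) = Mul(2, Y, Add(-2, Y)) (Function('x')(Y) = Mul(Add(Y, -2), Add(Y, Y)) = Mul(Add(-2, Y), Mul(2, Y)) = Mul(2, Y, Add(-2, Y)))
Mul(Function('x')(Mul(1, -3)), 99) = Mul(Mul(2, Mul(1, -3), Add(-2, Mul(1, -3))), 99) = Mul(Mul(2, -3, Add(-2, -3)), 99) = Mul(Mul(2, -3, -5), 99) = Mul(30, 99) = 2970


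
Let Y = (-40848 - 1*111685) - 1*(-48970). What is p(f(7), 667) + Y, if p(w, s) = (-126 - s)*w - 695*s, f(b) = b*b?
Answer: -605985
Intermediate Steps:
f(b) = b²
p(w, s) = -695*s + w*(-126 - s) (p(w, s) = w*(-126 - s) - 695*s = -695*s + w*(-126 - s))
Y = -103563 (Y = (-40848 - 111685) + 48970 = -152533 + 48970 = -103563)
p(f(7), 667) + Y = (-695*667 - 126*7² - 1*667*7²) - 103563 = (-463565 - 126*49 - 1*667*49) - 103563 = (-463565 - 6174 - 32683) - 103563 = -502422 - 103563 = -605985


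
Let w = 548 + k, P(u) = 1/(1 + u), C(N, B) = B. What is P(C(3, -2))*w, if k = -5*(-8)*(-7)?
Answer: -268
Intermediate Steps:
k = -280 (k = 40*(-7) = -280)
w = 268 (w = 548 - 280 = 268)
P(C(3, -2))*w = 268/(1 - 2) = 268/(-1) = -1*268 = -268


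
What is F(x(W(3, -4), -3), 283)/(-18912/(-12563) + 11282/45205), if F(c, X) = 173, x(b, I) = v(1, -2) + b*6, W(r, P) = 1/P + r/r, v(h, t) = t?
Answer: 98248501795/996652726 ≈ 98.578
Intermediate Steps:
W(r, P) = 1 + 1/P (W(r, P) = 1/P + 1 = 1 + 1/P)
x(b, I) = -2 + 6*b (x(b, I) = -2 + b*6 = -2 + 6*b)
F(x(W(3, -4), -3), 283)/(-18912/(-12563) + 11282/45205) = 173/(-18912/(-12563) + 11282/45205) = 173/(-18912*(-1/12563) + 11282*(1/45205)) = 173/(18912/12563 + 11282/45205) = 173/(996652726/567910415) = 173*(567910415/996652726) = 98248501795/996652726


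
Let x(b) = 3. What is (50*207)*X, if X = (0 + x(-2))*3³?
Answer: 838350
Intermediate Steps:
X = 81 (X = (0 + 3)*3³ = 3*27 = 81)
(50*207)*X = (50*207)*81 = 10350*81 = 838350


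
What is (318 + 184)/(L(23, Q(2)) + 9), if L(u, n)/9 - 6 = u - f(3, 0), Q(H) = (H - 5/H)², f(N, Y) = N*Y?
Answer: 251/135 ≈ 1.8593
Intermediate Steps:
L(u, n) = 54 + 9*u (L(u, n) = 54 + 9*(u - 3*0) = 54 + 9*(u - 1*0) = 54 + 9*(u + 0) = 54 + 9*u)
(318 + 184)/(L(23, Q(2)) + 9) = (318 + 184)/((54 + 9*23) + 9) = 502/((54 + 207) + 9) = 502/(261 + 9) = 502/270 = 502*(1/270) = 251/135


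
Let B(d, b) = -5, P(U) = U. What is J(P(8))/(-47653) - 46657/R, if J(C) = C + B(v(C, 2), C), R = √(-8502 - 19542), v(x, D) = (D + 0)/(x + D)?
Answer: -3/47653 + 46657*I*√779/4674 ≈ -6.2955e-5 + 278.61*I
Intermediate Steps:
v(x, D) = D/(D + x)
R = 6*I*√779 (R = √(-28044) = 6*I*√779 ≈ 167.46*I)
J(C) = -5 + C (J(C) = C - 5 = -5 + C)
J(P(8))/(-47653) - 46657/R = (-5 + 8)/(-47653) - 46657*(-I*√779/4674) = 3*(-1/47653) - (-46657)*I*√779/4674 = -3/47653 + 46657*I*√779/4674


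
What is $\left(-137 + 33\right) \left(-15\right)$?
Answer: $1560$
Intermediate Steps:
$\left(-137 + 33\right) \left(-15\right) = \left(-104\right) \left(-15\right) = 1560$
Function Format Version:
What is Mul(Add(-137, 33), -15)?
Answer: 1560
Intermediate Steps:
Mul(Add(-137, 33), -15) = Mul(-104, -15) = 1560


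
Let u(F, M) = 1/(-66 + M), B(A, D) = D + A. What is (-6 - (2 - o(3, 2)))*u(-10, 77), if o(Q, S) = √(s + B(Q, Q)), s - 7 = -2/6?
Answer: -8/11 + √114/33 ≈ -0.40372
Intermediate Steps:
B(A, D) = A + D
s = 20/3 (s = 7 - 2/6 = 7 - 2*⅙ = 7 - ⅓ = 20/3 ≈ 6.6667)
o(Q, S) = √(20/3 + 2*Q) (o(Q, S) = √(20/3 + (Q + Q)) = √(20/3 + 2*Q))
(-6 - (2 - o(3, 2)))*u(-10, 77) = (-6 - (2 - √(60 + 18*3)/3))/(-66 + 77) = (-6 - (2 - √(60 + 54)/3))/11 = (-6 - (2 - √114/3))*(1/11) = (-6 + (-2 + √114/3))*(1/11) = (-8 + √114/3)*(1/11) = -8/11 + √114/33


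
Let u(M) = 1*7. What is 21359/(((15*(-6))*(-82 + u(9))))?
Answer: 21359/6750 ≈ 3.1643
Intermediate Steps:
u(M) = 7
21359/(((15*(-6))*(-82 + u(9)))) = 21359/(((15*(-6))*(-82 + 7))) = 21359/((-90*(-75))) = 21359/6750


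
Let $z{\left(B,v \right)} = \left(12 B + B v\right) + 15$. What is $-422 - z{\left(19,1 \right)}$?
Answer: $-684$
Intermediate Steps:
$z{\left(B,v \right)} = 15 + 12 B + B v$
$-422 - z{\left(19,1 \right)} = -422 - \left(15 + 12 \cdot 19 + 19 \cdot 1\right) = -422 - \left(15 + 228 + 19\right) = -422 - 262 = -684$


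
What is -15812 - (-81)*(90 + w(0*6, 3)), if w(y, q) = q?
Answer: -8279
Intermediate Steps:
-15812 - (-81)*(90 + w(0*6, 3)) = -15812 - (-81)*(90 + 3) = -15812 - (-81)*93 = -15812 - 1*(-7533) = -15812 + 7533 = -8279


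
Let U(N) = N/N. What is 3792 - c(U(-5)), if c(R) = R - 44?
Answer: 3835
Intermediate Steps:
U(N) = 1
c(R) = -44 + R
3792 - c(U(-5)) = 3792 - (-44 + 1) = 3792 - 1*(-43) = 3792 + 43 = 3835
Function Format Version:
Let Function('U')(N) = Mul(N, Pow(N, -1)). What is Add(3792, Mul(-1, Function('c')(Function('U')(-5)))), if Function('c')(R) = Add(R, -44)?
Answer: 3835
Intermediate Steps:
Function('U')(N) = 1
Function('c')(R) = Add(-44, R)
Add(3792, Mul(-1, Function('c')(Function('U')(-5)))) = Add(3792, Mul(-1, Add(-44, 1))) = Add(3792, Mul(-1, -43)) = Add(3792, 43) = 3835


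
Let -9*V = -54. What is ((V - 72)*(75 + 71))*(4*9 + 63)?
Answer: -953964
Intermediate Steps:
V = 6 (V = -1/9*(-54) = 6)
((V - 72)*(75 + 71))*(4*9 + 63) = ((6 - 72)*(75 + 71))*(4*9 + 63) = (-66*146)*(36 + 63) = -9636*99 = -953964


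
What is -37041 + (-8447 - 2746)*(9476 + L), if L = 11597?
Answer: -235907130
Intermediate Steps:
-37041 + (-8447 - 2746)*(9476 + L) = -37041 + (-8447 - 2746)*(9476 + 11597) = -37041 - 11193*21073 = -37041 - 235870089 = -235907130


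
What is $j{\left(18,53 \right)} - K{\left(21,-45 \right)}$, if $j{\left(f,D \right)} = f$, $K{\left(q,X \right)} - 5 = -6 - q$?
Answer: $40$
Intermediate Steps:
$K{\left(q,X \right)} = -1 - q$ ($K{\left(q,X \right)} = 5 - \left(6 + q\right) = -1 - q$)
$j{\left(18,53 \right)} - K{\left(21,-45 \right)} = 18 - \left(-1 - 21\right) = 18 - -22 = 18 + 22 = 40$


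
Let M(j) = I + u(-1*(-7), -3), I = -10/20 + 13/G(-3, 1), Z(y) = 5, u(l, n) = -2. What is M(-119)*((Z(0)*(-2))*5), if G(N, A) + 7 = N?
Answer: 190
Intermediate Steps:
G(N, A) = -7 + N
I = -9/5 (I = -10/20 + 13/(-7 - 3) = -10*1/20 + 13/(-10) = -1/2 + 13*(-1/10) = -1/2 - 13/10 = -9/5 ≈ -1.8000)
M(j) = -19/5 (M(j) = -9/5 - 2 = -19/5)
M(-119)*((Z(0)*(-2))*5) = -19*5*(-2)*5/5 = -(-38)*5 = -19/5*(-50) = 190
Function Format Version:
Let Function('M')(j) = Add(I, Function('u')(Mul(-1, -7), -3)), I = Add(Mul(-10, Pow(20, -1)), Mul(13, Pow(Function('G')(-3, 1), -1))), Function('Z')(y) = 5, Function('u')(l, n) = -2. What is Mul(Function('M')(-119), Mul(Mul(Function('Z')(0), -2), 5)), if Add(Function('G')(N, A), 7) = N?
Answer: 190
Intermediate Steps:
Function('G')(N, A) = Add(-7, N)
I = Rational(-9, 5) (I = Add(Mul(-10, Pow(20, -1)), Mul(13, Pow(Add(-7, -3), -1))) = Add(Mul(-10, Rational(1, 20)), Mul(13, Pow(-10, -1))) = Add(Rational(-1, 2), Mul(13, Rational(-1, 10))) = Add(Rational(-1, 2), Rational(-13, 10)) = Rational(-9, 5) ≈ -1.8000)
Function('M')(j) = Rational(-19, 5) (Function('M')(j) = Add(Rational(-9, 5), -2) = Rational(-19, 5))
Mul(Function('M')(-119), Mul(Mul(Function('Z')(0), -2), 5)) = Mul(Rational(-19, 5), Mul(Mul(5, -2), 5)) = Mul(Rational(-19, 5), Mul(-10, 5)) = Mul(Rational(-19, 5), -50) = 190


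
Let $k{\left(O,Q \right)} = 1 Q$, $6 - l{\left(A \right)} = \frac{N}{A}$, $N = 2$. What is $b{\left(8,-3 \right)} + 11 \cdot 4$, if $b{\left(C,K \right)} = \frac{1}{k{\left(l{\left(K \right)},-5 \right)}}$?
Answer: $\frac{219}{5} \approx 43.8$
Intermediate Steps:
$l{\left(A \right)} = 6 - \frac{2}{A}$
$k{\left(O,Q \right)} = Q$
$b{\left(C,K \right)} = - \frac{1}{5}$ ($b{\left(C,K \right)} = \frac{1}{-5} = - \frac{1}{5}$)
$b{\left(8,-3 \right)} + 11 \cdot 4 = - \frac{1}{5} + 11 \cdot 4 = - \frac{1}{5} + 44 = \frac{219}{5}$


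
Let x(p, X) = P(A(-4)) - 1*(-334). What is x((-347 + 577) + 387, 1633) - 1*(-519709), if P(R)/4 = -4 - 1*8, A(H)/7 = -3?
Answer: 519995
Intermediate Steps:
A(H) = -21 (A(H) = 7*(-3) = -21)
P(R) = -48 (P(R) = 4*(-4 - 1*8) = 4*(-4 - 8) = 4*(-12) = -48)
x(p, X) = 286 (x(p, X) = -48 - 1*(-334) = -48 + 334 = 286)
x((-347 + 577) + 387, 1633) - 1*(-519709) = 286 - 1*(-519709) = 286 + 519709 = 519995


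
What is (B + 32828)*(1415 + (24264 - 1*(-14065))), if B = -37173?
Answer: -172687680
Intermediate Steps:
(B + 32828)*(1415 + (24264 - 1*(-14065))) = (-37173 + 32828)*(1415 + (24264 - 1*(-14065))) = -4345*(1415 + (24264 + 14065)) = -4345*(1415 + 38329) = -4345*39744 = -172687680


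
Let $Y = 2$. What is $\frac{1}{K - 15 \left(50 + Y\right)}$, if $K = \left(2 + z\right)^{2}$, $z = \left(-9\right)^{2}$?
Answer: $\frac{1}{6109} \approx 0.00016369$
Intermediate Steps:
$z = 81$
$K = 6889$ ($K = \left(2 + 81\right)^{2} = 83^{2} = 6889$)
$\frac{1}{K - 15 \left(50 + Y\right)} = \frac{1}{6889 - 15 \left(50 + 2\right)} = \frac{1}{6889 - 15 \cdot 52} = \frac{1}{6889 - 780} = \frac{1}{6109}$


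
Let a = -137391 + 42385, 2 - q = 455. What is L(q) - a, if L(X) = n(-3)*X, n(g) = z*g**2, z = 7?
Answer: 66467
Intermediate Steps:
q = -453 (q = 2 - 1*455 = 2 - 455 = -453)
n(g) = 7*g**2
L(X) = 63*X (L(X) = (7*(-3)**2)*X = (7*9)*X = 63*X)
a = -95006
L(q) - a = 63*(-453) - 1*(-95006) = -28539 + 95006 = 66467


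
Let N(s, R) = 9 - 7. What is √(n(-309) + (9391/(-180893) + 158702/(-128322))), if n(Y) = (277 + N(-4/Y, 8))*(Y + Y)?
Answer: 10*I*√25807098875504707075942/3868758591 ≈ 415.24*I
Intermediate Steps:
N(s, R) = 2
n(Y) = 558*Y (n(Y) = (277 + 2)*(Y + Y) = 279*(2*Y) = 558*Y)
√(n(-309) + (9391/(-180893) + 158702/(-128322))) = √(558*(-309) + (9391/(-180893) + 158702/(-128322))) = √(-172422 + (9391*(-1/180893) + 158702*(-1/128322))) = √(-172422 + (-9391/180893 - 79351/64161)) = √(-172422 - 14956576394/11606275773) = √(-2001192237908600/11606275773) = 10*I*√25807098875504707075942/3868758591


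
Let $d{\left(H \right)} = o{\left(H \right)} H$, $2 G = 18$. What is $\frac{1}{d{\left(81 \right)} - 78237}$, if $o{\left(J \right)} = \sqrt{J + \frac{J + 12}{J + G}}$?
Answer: $- \frac{86930}{6800544387} - \frac{\sqrt{73830}}{2266848129} \approx -1.2903 \cdot 10^{-5}$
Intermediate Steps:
$G = 9$ ($G = \frac{1}{2} \cdot 18 = 9$)
$o{\left(J \right)} = \sqrt{J + \frac{12 + J}{9 + J}}$ ($o{\left(J \right)} = \sqrt{J + \frac{J + 12}{J + 9}} = \sqrt{J + \frac{12 + J}{9 + J}}$)
$d{\left(H \right)} = H \sqrt{\frac{12 + H + H \left(9 + H\right)}{9 + H}}$ ($d{\left(H \right)} = \sqrt{\frac{12 + H + H \left(9 + H\right)}{9 + H}} H = H \sqrt{\frac{12 + H + H \left(9 + H\right)}{9 + H}}$)
$\frac{1}{d{\left(81 \right)} - 78237} = \frac{1}{81 \sqrt{\frac{12 + 81 + 81 \left(9 + 81\right)}{9 + 81}} - 78237} = \frac{1}{81 \sqrt{\frac{12 + 81 + 81 \cdot 90}{90}} - 78237} = \frac{1}{81 \sqrt{\frac{12 + 81 + 7290}{90}} - 78237} = \frac{1}{81 \sqrt{\frac{1}{90} \cdot 7383} - 78237} = \frac{1}{81 \sqrt{\frac{2461}{30}} - 78237} = \frac{1}{81 \frac{\sqrt{73830}}{30} - 78237} = \frac{1}{\frac{27 \sqrt{73830}}{10} - 78237} = \frac{1}{-78237 + \frac{27 \sqrt{73830}}{10}}$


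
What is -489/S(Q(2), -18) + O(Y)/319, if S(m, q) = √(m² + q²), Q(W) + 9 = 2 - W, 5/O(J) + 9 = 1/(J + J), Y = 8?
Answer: -80/45617 - 163*√5/15 ≈ -24.300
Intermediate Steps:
O(J) = 5/(-9 + 1/(2*J)) (O(J) = 5/(-9 + 1/(J + J)) = 5/(-9 + 1/(2*J)))
Q(W) = -7 - W (Q(W) = -9 + (2 - W) = -7 - W)
-489/S(Q(2), -18) + O(Y)/319 = -489/√((-7 - 1*2)² + (-18)²) - 10*8/(-1 + 18*8)/319 = -489/√((-7 - 2)² + 324) - 10*8/(-1 + 144)*(1/319) = -489/√((-9)² + 324) - 10*8/143*(1/319) = -489/√(81 + 324) - 10*8*1/143*(1/319) = -489*√5/45 - 80/143*1/319 = -489*√5/45 - 80/45617 = -163*√5/15 - 80/45617 = -80/45617 - 163*√5/15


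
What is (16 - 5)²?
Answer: 121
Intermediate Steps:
(16 - 5)² = 11² = 121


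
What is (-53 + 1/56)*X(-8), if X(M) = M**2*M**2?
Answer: -1519104/7 ≈ -2.1701e+5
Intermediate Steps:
X(M) = M**4
(-53 + 1/56)*X(-8) = (-53 + 1/56)*(-8)**4 = (-53 + 1/56)*4096 = -2967/56*4096 = -1519104/7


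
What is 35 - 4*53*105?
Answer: -22225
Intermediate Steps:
35 - 4*53*105 = 35 - 212*105 = 35 - 22260 = -22225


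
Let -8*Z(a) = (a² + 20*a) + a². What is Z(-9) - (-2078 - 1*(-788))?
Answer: 5169/4 ≈ 1292.3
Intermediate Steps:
Z(a) = -5*a/2 - a²/4 (Z(a) = -((a² + 20*a) + a²)/8 = -(2*a² + 20*a)/8 = -5*a/2 - a²/4)
Z(-9) - (-2078 - 1*(-788)) = -¼*(-9)*(10 - 9) - (-2078 - 1*(-788)) = -¼*(-9)*1 - (-2078 + 788) = 9/4 - 1*(-1290) = 9/4 + 1290 = 5169/4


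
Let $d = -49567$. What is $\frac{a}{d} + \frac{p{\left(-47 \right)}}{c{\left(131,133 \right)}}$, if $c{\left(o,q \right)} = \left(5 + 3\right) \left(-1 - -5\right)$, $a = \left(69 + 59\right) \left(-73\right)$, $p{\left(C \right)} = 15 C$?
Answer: $- \frac{474599}{21728} \approx -21.843$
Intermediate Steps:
$a = -9344$ ($a = 128 \left(-73\right) = -9344$)
$c{\left(o,q \right)} = 32$ ($c{\left(o,q \right)} = 8 \left(-1 + 5\right) = 8 \cdot 4 = 32$)
$\frac{a}{d} + \frac{p{\left(-47 \right)}}{c{\left(131,133 \right)}} = - \frac{9344}{-49567} + \frac{15 \left(-47\right)}{32} = \left(-9344\right) \left(- \frac{1}{49567}\right) - \frac{705}{32} = \frac{128}{679} - \frac{705}{32} = - \frac{474599}{21728}$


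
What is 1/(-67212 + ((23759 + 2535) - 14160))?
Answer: -1/55078 ≈ -1.8156e-5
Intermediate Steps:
1/(-67212 + ((23759 + 2535) - 14160)) = 1/(-67212 + (26294 - 14160)) = 1/(-67212 + 12134) = 1/(-55078) = -1/55078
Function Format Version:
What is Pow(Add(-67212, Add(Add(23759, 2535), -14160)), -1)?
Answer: Rational(-1, 55078) ≈ -1.8156e-5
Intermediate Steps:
Pow(Add(-67212, Add(Add(23759, 2535), -14160)), -1) = Pow(Add(-67212, Add(26294, -14160)), -1) = Pow(Add(-67212, 12134), -1) = Pow(-55078, -1) = Rational(-1, 55078)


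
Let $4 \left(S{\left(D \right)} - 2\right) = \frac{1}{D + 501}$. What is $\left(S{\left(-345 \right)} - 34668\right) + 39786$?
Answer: $\frac{3194881}{624} \approx 5120.0$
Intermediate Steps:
$S{\left(D \right)} = 2 + \frac{1}{4 \left(501 + D\right)}$ ($S{\left(D \right)} = 2 + \frac{1}{4 \left(D + 501\right)} = 2 + \frac{1}{4 \left(501 + D\right)}$)
$\left(S{\left(-345 \right)} - 34668\right) + 39786 = \left(\frac{4009 + 8 \left(-345\right)}{4 \left(501 - 345\right)} - 34668\right) + 39786 = \left(\frac{4009 - 2760}{4 \cdot 156} - 34668\right) + 39786 = \left(\frac{1}{4} \cdot \frac{1}{156} \cdot 1249 - 34668\right) + 39786 = \left(\frac{1249}{624} - 34668\right) + 39786 = - \frac{21631583}{624} + 39786 = \frac{3194881}{624}$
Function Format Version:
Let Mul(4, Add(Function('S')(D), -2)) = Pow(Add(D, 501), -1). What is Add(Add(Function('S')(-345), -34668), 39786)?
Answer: Rational(3194881, 624) ≈ 5120.0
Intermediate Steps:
Function('S')(D) = Add(2, Mul(Rational(1, 4), Pow(Add(501, D), -1))) (Function('S')(D) = Add(2, Mul(Rational(1, 4), Pow(Add(D, 501), -1))) = Add(2, Mul(Rational(1, 4), Pow(Add(501, D), -1))))
Add(Add(Function('S')(-345), -34668), 39786) = Add(Add(Mul(Rational(1, 4), Pow(Add(501, -345), -1), Add(4009, Mul(8, -345))), -34668), 39786) = Add(Add(Mul(Rational(1, 4), Pow(156, -1), Add(4009, -2760)), -34668), 39786) = Add(Add(Mul(Rational(1, 4), Rational(1, 156), 1249), -34668), 39786) = Add(Add(Rational(1249, 624), -34668), 39786) = Add(Rational(-21631583, 624), 39786) = Rational(3194881, 624)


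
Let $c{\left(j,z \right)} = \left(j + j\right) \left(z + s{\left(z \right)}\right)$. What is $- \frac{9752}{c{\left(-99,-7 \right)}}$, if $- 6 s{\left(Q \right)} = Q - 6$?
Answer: $- \frac{9752}{957} \approx -10.19$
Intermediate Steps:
$s{\left(Q \right)} = 1 - \frac{Q}{6}$ ($s{\left(Q \right)} = - \frac{Q - 6}{6} = - \frac{-6 + Q}{6} = 1 - \frac{Q}{6}$)
$c{\left(j,z \right)} = 2 j \left(1 + \frac{5 z}{6}\right)$ ($c{\left(j,z \right)} = \left(j + j\right) \left(z - \left(-1 + \frac{z}{6}\right)\right) = 2 j \left(1 + \frac{5 z}{6}\right)$)
$- \frac{9752}{c{\left(-99,-7 \right)}} = - \frac{9752}{\frac{1}{3} \left(-99\right) \left(6 + 5 \left(-7\right)\right)} = - \frac{9752}{\frac{1}{3} \left(-99\right) \left(6 - 35\right)} = - \frac{9752}{\frac{1}{3} \left(-99\right) \left(-29\right)} = - \frac{9752}{957}$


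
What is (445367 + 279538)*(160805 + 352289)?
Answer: 371944406070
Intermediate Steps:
(445367 + 279538)*(160805 + 352289) = 724905*513094 = 371944406070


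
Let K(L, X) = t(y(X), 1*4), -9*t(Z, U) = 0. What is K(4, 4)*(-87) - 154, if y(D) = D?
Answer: -154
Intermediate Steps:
t(Z, U) = 0 (t(Z, U) = -⅑*0 = 0)
K(L, X) = 0
K(4, 4)*(-87) - 154 = 0*(-87) - 154 = 0 - 154 = -154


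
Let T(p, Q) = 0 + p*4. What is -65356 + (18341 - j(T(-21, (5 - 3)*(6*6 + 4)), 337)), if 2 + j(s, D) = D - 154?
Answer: -47196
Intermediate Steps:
T(p, Q) = 4*p (T(p, Q) = 0 + 4*p = 4*p)
j(s, D) = -156 + D (j(s, D) = -2 + (D - 154) = -2 + (-154 + D) = -156 + D)
-65356 + (18341 - j(T(-21, (5 - 3)*(6*6 + 4)), 337)) = -65356 + (18341 - (-156 + 337)) = -65356 + (18341 - 1*181) = -65356 + (18341 - 181) = -65356 + 18160 = -47196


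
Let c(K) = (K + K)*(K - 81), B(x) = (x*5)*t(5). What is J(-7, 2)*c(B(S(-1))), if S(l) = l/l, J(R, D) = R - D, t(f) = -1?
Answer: -7740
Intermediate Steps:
S(l) = 1
B(x) = -5*x (B(x) = (x*5)*(-1) = (5*x)*(-1) = -5*x)
c(K) = 2*K*(-81 + K) (c(K) = (2*K)*(-81 + K) = 2*K*(-81 + K))
J(-7, 2)*c(B(S(-1))) = (-7 - 1*2)*(2*(-5*1)*(-81 - 5*1)) = (-7 - 2)*(2*(-5)*(-81 - 5)) = -18*(-5)*(-86) = -9*860 = -7740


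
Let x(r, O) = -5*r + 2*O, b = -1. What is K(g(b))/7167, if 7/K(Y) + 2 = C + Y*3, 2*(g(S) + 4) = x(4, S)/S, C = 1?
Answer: 7/143340 ≈ 4.8835e-5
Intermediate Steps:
g(S) = -4 + (-20 + 2*S)/(2*S) (g(S) = -4 + ((-5*4 + 2*S)/S)/2 = -4 + ((-20 + 2*S)/S)/2 = -4 + (-20 + 2*S)/(2*S))
K(Y) = 7/(-1 + 3*Y) (K(Y) = 7/(-2 + (1 + Y*3)) = 7/(-2 + (1 + 3*Y)) = 7/(-1 + 3*Y))
K(g(b))/7167 = (7/(-1 + 3*(-3 - 10/(-1))))/7167 = (7/(-1 + 3*(-3 - 10*(-1))))*(1/7167) = (7/(-1 + 3*(-3 + 10)))*(1/7167) = (7/(-1 + 3*7))*(1/7167) = (7/(-1 + 21))*(1/7167) = (7/20)*(1/7167) = 7/143340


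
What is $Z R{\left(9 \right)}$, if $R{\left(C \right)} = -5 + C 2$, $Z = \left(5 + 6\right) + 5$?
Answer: $208$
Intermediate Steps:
$Z = 16$ ($Z = 11 + 5 = 16$)
$R{\left(C \right)} = -5 + 2 C$
$Z R{\left(9 \right)} = 16 \left(-5 + 2 \cdot 9\right) = 16 \left(-5 + 18\right) = 16 \cdot 13 = 208$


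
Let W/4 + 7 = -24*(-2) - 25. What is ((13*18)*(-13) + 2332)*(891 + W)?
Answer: -678050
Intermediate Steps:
W = 64 (W = -28 + 4*(-24*(-2) - 25) = -28 + 4*(48 - 25) = -28 + 4*23 = -28 + 92 = 64)
((13*18)*(-13) + 2332)*(891 + W) = ((13*18)*(-13) + 2332)*(891 + 64) = (234*(-13) + 2332)*955 = (-3042 + 2332)*955 = -710*955 = -678050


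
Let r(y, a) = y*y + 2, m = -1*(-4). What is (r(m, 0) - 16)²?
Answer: 4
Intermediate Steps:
m = 4
r(y, a) = 2 + y² (r(y, a) = y² + 2 = 2 + y²)
(r(m, 0) - 16)² = ((2 + 4²) - 16)² = ((2 + 16) - 16)² = (18 - 16)² = 2² = 4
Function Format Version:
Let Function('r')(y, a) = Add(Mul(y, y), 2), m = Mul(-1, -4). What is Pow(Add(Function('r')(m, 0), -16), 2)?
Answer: 4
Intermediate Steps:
m = 4
Function('r')(y, a) = Add(2, Pow(y, 2)) (Function('r')(y, a) = Add(Pow(y, 2), 2) = Add(2, Pow(y, 2)))
Pow(Add(Function('r')(m, 0), -16), 2) = Pow(Add(Add(2, Pow(4, 2)), -16), 2) = Pow(Add(Add(2, 16), -16), 2) = Pow(Add(18, -16), 2) = Pow(2, 2) = 4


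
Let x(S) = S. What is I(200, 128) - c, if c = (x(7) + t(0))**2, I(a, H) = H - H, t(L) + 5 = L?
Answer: -4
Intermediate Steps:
t(L) = -5 + L
I(a, H) = 0
c = 4 (c = (7 + (-5 + 0))**2 = (7 - 5)**2 = 2**2 = 4)
I(200, 128) - c = 0 - 1*4 = 0 - 4 = -4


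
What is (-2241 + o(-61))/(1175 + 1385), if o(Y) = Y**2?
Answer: 37/64 ≈ 0.57813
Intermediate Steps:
(-2241 + o(-61))/(1175 + 1385) = (-2241 + (-61)**2)/(1175 + 1385) = (-2241 + 3721)/2560 = 1480*(1/2560) = 37/64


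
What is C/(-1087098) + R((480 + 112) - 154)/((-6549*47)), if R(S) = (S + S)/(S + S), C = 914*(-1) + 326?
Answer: 29983511/55768670949 ≈ 0.00053764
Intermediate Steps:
C = -588 (C = -914 + 326 = -588)
R(S) = 1 (R(S) = (2*S)/((2*S)) = (2*S)*(1/(2*S)) = 1)
C/(-1087098) + R((480 + 112) - 154)/((-6549*47)) = -588/(-1087098) + 1/(-6549*47) = -588*(-1/1087098) + 1/(-307803) = 98/181183 + 1*(-1/307803) = 98/181183 - 1/307803 = 29983511/55768670949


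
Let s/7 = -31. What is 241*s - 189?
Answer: -52486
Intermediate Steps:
s = -217 (s = 7*(-31) = -217)
241*s - 189 = 241*(-217) - 189 = -52297 - 189 = -52486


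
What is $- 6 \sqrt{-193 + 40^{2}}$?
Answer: $- 6 \sqrt{1407} \approx -225.06$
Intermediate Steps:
$- 6 \sqrt{-193 + 40^{2}} = - 6 \sqrt{-193 + 1600} = - 6 \sqrt{1407}$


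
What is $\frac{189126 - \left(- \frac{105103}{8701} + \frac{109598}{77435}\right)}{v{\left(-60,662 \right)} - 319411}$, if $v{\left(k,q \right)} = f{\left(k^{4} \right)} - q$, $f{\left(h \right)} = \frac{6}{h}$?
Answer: $- \frac{55051092615204144000}{93162097650647407613} \approx -0.59092$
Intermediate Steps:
$v{\left(k,q \right)} = - q + \frac{6}{k^{4}}$ ($v{\left(k,q \right)} = \frac{6}{k^{4}} - q = - q + \frac{6}{k^{4}}$)
$\frac{189126 - \left(- \frac{105103}{8701} + \frac{109598}{77435}\right)}{v{\left(-60,662 \right)} - 319411} = \frac{189126 - \left(- \frac{105103}{8701} + \frac{109598}{77435}\right)}{\left(\left(-1\right) 662 + \frac{6}{12960000}\right) - 319411} = \frac{189126 - - \frac{7185038607}{673761935}}{\left(-662 + 6 \cdot \frac{1}{12960000}\right) - 319411} = \frac{189126 + \left(- \frac{109598}{77435} + \frac{105103}{8701}\right)}{\left(-662 + \frac{1}{2160000}\right) - 319411} = \frac{189126 + \frac{7185038607}{673761935}}{- \frac{1429919999}{2160000} - 319411} = \frac{127433084757417}{673761935 \left(- \frac{691357679999}{2160000}\right)} = \frac{127433084757417}{673761935} \left(- \frac{2160000}{691357679999}\right) = - \frac{55051092615204144000}{93162097650647407613}$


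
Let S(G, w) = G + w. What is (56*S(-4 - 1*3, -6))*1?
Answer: -728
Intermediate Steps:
(56*S(-4 - 1*3, -6))*1 = (56*((-4 - 1*3) - 6))*1 = (56*((-4 - 3) - 6))*1 = (56*(-7 - 6))*1 = (56*(-13))*1 = -728*1 = -728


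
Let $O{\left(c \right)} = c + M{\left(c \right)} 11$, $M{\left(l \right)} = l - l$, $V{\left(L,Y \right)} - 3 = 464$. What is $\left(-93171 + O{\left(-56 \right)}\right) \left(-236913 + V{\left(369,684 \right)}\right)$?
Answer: $22043151242$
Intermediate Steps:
$V{\left(L,Y \right)} = 467$ ($V{\left(L,Y \right)} = 3 + 464 = 467$)
$M{\left(l \right)} = 0$
$O{\left(c \right)} = c$ ($O{\left(c \right)} = c + 0 \cdot 11 = c + 0 = c$)
$\left(-93171 + O{\left(-56 \right)}\right) \left(-236913 + V{\left(369,684 \right)}\right) = \left(-93171 - 56\right) \left(-236913 + 467\right) = \left(-93227\right) \left(-236446\right) = 22043151242$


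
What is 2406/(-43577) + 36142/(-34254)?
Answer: -828687529/746343279 ≈ -1.1103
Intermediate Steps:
2406/(-43577) + 36142/(-34254) = 2406*(-1/43577) + 36142*(-1/34254) = -2406/43577 - 18071/17127 = -828687529/746343279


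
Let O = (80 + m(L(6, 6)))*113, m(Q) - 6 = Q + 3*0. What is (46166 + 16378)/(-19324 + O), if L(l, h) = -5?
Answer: -62544/10171 ≈ -6.1492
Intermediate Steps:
m(Q) = 6 + Q (m(Q) = 6 + (Q + 3*0) = 6 + (Q + 0) = 6 + Q)
O = 9153 (O = (80 + (6 - 5))*113 = (80 + 1)*113 = 81*113 = 9153)
(46166 + 16378)/(-19324 + O) = (46166 + 16378)/(-19324 + 9153) = 62544/(-10171) = 62544*(-1/10171) = -62544/10171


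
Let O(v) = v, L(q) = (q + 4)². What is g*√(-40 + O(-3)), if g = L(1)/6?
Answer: 25*I*√43/6 ≈ 27.323*I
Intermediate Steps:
L(q) = (4 + q)²
g = 25/6 (g = (4 + 1)²/6 = 5²*(⅙) = 25*(⅙) = 25/6 ≈ 4.1667)
g*√(-40 + O(-3)) = 25*√(-40 - 3)/6 = 25*√(-43)/6 = 25*(I*√43)/6 = 25*I*√43/6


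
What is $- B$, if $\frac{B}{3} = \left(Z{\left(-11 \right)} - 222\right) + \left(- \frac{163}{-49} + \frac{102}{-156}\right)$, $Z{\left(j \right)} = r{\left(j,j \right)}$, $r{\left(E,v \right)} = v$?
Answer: $\frac{880311}{1274} \approx 690.98$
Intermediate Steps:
$Z{\left(j \right)} = j$
$B = - \frac{880311}{1274}$ ($B = 3 \left(\left(-11 - 222\right) + \left(- \frac{163}{-49} + \frac{102}{-156}\right)\right) = 3 \left(-233 + \left(\left(-163\right) \left(- \frac{1}{49}\right) + 102 \left(- \frac{1}{156}\right)\right)\right) = 3 \left(-233 + \left(\frac{163}{49} - \frac{17}{26}\right)\right) = 3 \left(-233 + \frac{3405}{1274}\right) = 3 \left(- \frac{293437}{1274}\right) = - \frac{880311}{1274} \approx -690.98$)
$- B = \left(-1\right) \left(- \frac{880311}{1274}\right) = \frac{880311}{1274}$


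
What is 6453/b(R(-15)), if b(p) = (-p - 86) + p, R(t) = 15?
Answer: -6453/86 ≈ -75.035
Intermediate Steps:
b(p) = -86 (b(p) = (-86 - p) + p = -86)
6453/b(R(-15)) = 6453/(-86) = 6453*(-1/86) = -6453/86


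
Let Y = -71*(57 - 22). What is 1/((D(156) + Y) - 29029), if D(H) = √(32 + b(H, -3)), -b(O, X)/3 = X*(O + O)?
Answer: -15757/496564678 - √710/496564678 ≈ -3.1786e-5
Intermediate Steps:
b(O, X) = -6*O*X (b(O, X) = -3*X*(O + O) = -3*X*2*O = -6*O*X)
Y = -2485 (Y = -71*35 = -2485)
D(H) = √(32 + 18*H) (D(H) = √(32 - 6*H*(-3)) = √(32 + 18*H))
1/((D(156) + Y) - 29029) = 1/((√(32 + 18*156) - 2485) - 29029) = 1/((√(32 + 2808) - 2485) - 29029) = 1/((√2840 - 2485) - 29029) = 1/((2*√710 - 2485) - 29029) = 1/((-2485 + 2*√710) - 29029) = 1/(-31514 + 2*√710)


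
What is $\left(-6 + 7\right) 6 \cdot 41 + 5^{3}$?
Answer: $371$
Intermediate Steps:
$\left(-6 + 7\right) 6 \cdot 41 + 5^{3} = 1 \cdot 6 \cdot 41 + 125 = 6 \cdot 41 + 125 = 246 + 125 = 371$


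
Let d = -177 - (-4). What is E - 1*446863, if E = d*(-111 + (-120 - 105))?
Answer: -388735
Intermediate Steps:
d = -173 (d = -177 - 1*(-4) = -177 + 4 = -173)
E = 58128 (E = -173*(-111 + (-120 - 105)) = -173*(-111 - 225) = -173*(-336) = 58128)
E - 1*446863 = 58128 - 1*446863 = 58128 - 446863 = -388735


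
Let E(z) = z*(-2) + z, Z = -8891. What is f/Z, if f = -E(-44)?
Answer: 44/8891 ≈ 0.0049488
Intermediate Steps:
E(z) = -z (E(z) = -2*z + z = -z)
f = -44 (f = -(-1)*(-44) = -1*44 = -44)
f/Z = -44/(-8891) = -44*(-1/8891) = 44/8891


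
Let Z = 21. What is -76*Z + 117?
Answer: -1479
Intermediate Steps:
-76*Z + 117 = -76*21 + 117 = -1596 + 117 = -1479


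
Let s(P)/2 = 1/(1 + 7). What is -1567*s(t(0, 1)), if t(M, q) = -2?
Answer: -1567/4 ≈ -391.75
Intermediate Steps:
s(P) = ¼ (s(P) = 2/(1 + 7) = 2/8 = 2*(⅛) = ¼)
-1567*s(t(0, 1)) = -1567*¼ = -1567/4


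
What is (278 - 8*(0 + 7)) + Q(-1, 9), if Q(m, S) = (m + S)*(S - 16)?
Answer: 166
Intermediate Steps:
Q(m, S) = (-16 + S)*(S + m) (Q(m, S) = (S + m)*(-16 + S) = (-16 + S)*(S + m))
(278 - 8*(0 + 7)) + Q(-1, 9) = (278 - 8*(0 + 7)) + (9² - 16*9 - 16*(-1) + 9*(-1)) = (278 - 8*7) + (81 - 144 + 16 - 9) = (278 - 56) - 56 = 222 - 56 = 166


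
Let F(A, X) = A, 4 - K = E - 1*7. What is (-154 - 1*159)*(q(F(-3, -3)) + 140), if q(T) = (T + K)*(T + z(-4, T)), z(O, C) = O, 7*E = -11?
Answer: -22849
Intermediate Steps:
E = -11/7 (E = (1/7)*(-11) = -11/7 ≈ -1.5714)
K = 88/7 (K = 4 - (-11/7 - 1*7) = 4 - (-11/7 - 7) = 4 - 1*(-60/7) = 4 + 60/7 = 88/7 ≈ 12.571)
q(T) = (-4 + T)*(88/7 + T) (q(T) = (T + 88/7)*(T - 4) = (88/7 + T)*(-4 + T) = (-4 + T)*(88/7 + T))
(-154 - 1*159)*(q(F(-3, -3)) + 140) = (-154 - 1*159)*((-352/7 + (-3)**2 + (60/7)*(-3)) + 140) = (-154 - 159)*((-352/7 + 9 - 180/7) + 140) = -313*(-67 + 140) = -313*73 = -22849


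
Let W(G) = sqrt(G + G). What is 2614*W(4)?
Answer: 5228*sqrt(2) ≈ 7393.5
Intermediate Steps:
W(G) = sqrt(2)*sqrt(G) (W(G) = sqrt(2*G) = sqrt(2)*sqrt(G))
2614*W(4) = 2614*(sqrt(2)*sqrt(4)) = 2614*(sqrt(2)*2) = 2614*(2*sqrt(2)) = 5228*sqrt(2)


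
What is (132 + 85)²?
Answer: 47089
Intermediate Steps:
(132 + 85)² = 217² = 47089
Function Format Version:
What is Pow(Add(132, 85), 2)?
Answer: 47089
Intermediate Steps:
Pow(Add(132, 85), 2) = Pow(217, 2) = 47089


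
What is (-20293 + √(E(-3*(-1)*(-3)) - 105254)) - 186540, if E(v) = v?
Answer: -206833 + I*√105263 ≈ -2.0683e+5 + 324.44*I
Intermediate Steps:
(-20293 + √(E(-3*(-1)*(-3)) - 105254)) - 186540 = (-20293 + √(-3*(-1)*(-3) - 105254)) - 186540 = (-20293 + √(3*(-3) - 105254)) - 186540 = (-20293 + √(-9 - 105254)) - 186540 = (-20293 + √(-105263)) - 186540 = (-20293 + I*√105263) - 186540 = -206833 + I*√105263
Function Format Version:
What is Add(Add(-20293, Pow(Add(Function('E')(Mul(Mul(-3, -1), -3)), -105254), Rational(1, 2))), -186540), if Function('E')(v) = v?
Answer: Add(-206833, Mul(I, Pow(105263, Rational(1, 2)))) ≈ Add(-2.0683e+5, Mul(324.44, I))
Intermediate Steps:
Add(Add(-20293, Pow(Add(Function('E')(Mul(Mul(-3, -1), -3)), -105254), Rational(1, 2))), -186540) = Add(Add(-20293, Pow(Add(Mul(Mul(-3, -1), -3), -105254), Rational(1, 2))), -186540) = Add(Add(-20293, Pow(Add(Mul(3, -3), -105254), Rational(1, 2))), -186540) = Add(Add(-20293, Pow(Add(-9, -105254), Rational(1, 2))), -186540) = Add(Add(-20293, Pow(-105263, Rational(1, 2))), -186540) = Add(Add(-20293, Mul(I, Pow(105263, Rational(1, 2)))), -186540) = Add(-206833, Mul(I, Pow(105263, Rational(1, 2))))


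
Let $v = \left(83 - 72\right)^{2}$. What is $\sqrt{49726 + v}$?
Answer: $\sqrt{49847} \approx 223.26$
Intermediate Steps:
$v = 121$ ($v = 11^{2} = 121$)
$\sqrt{49726 + v} = \sqrt{49726 + 121} = \sqrt{49847}$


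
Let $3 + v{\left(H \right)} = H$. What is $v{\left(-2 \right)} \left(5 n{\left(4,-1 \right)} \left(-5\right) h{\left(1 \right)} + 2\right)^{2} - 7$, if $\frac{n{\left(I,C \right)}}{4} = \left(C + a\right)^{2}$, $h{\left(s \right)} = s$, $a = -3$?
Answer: $-12768027$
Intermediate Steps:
$v{\left(H \right)} = -3 + H$
$n{\left(I,C \right)} = 4 \left(-3 + C\right)^{2}$ ($n{\left(I,C \right)} = 4 \left(C - 3\right)^{2} = 4 \left(-3 + C\right)^{2}$)
$v{\left(-2 \right)} \left(5 n{\left(4,-1 \right)} \left(-5\right) h{\left(1 \right)} + 2\right)^{2} - 7 = \left(-3 - 2\right) \left(5 \cdot 4 \left(-3 - 1\right)^{2} \left(-5\right) 1 + 2\right)^{2} - 7 = - 5 \left(5 \cdot 4 \left(-4\right)^{2} \left(-5\right) 1 + 2\right)^{2} - 7 = - 5 \left(5 \cdot 4 \cdot 16 \left(-5\right) 1 + 2\right)^{2} - 7 = - 5 \left(5 \cdot 64 \left(-5\right) 1 + 2\right)^{2} - 7 = - 5 \left(320 \left(-5\right) 1 + 2\right)^{2} - 7 = - 5 \left(\left(-1600\right) 1 + 2\right)^{2} - 7 = - 5 \left(-1600 + 2\right)^{2} - 7 = - 5 \left(-1598\right)^{2} - 7 = \left(-5\right) 2553604 - 7 = -12768020 - 7 = -12768027$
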